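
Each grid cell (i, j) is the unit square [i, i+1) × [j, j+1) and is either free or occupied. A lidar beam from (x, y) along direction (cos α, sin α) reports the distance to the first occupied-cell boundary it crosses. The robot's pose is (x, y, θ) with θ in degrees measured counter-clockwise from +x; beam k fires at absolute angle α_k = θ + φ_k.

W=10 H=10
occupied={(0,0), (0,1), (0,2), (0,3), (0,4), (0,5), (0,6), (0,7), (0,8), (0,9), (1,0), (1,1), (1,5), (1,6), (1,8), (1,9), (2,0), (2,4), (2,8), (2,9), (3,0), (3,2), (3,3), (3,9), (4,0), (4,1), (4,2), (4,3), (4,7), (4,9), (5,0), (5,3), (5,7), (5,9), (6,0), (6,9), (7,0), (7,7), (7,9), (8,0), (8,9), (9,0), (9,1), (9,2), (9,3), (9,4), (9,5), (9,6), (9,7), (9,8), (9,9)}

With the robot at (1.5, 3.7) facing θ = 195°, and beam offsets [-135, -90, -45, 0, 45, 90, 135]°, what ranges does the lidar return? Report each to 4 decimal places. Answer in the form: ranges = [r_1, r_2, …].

ranges = [1.0000, 1.3459, 0.5774, 0.5176, 1.0000, 1.7600, 1.7321]

beam 1: φ=-135°, α=60°
  cosα=0.5000 sinα=0.8660 | (1,3) | tMaxX 1.0000 tMaxY 0.3464 | tΔX 2.0000 tΔY 1.1547
    t=0.3464 [y] (1,4)
    t=1.0000 [x] (2,4) — stop
  → r_1 = 1.0000
beam 2: φ=-90°, α=105°
  cosα=-0.2588 sinα=0.9659 | (1,3) | tMaxX 1.9319 tMaxY 0.3106 | tΔX 3.8637 tΔY 1.0353
    t=0.3106 [y] (1,4)
    t=1.3459 [y] (1,5) — stop
  → r_2 = 1.3459
beam 3: φ=-45°, α=150°
  cosα=-0.8660 sinα=0.5000 | (1,3) | tMaxX 0.5774 tMaxY 0.6000 | tΔX 1.1547 tΔY 2.0000
    t=0.5774 [x] (0,3) — stop
  → r_3 = 0.5774
beam 4: φ=0°, α=195°
  cosα=-0.9659 sinα=-0.2588 | (1,3) | tMaxX 0.5176 tMaxY 2.7046 | tΔX 1.0353 tΔY 3.8637
    t=0.5176 [x] (0,3) — stop
  → r_4 = 0.5176
beam 5: φ=45°, α=240°
  cosα=-0.5000 sinα=-0.8660 | (1,3) | tMaxX 1.0000 tMaxY 0.8083 | tΔX 2.0000 tΔY 1.1547
    t=0.8083 [y] (1,2)
    t=1.0000 [x] (0,2) — stop
  → r_5 = 1.0000
beam 6: φ=90°, α=285°
  cosα=0.2588 sinα=-0.9659 | (1,3) | tMaxX 1.9319 tMaxY 0.7247 | tΔX 3.8637 tΔY 1.0353
    t=0.7247 [y] (1,2)
    t=1.7600 [y] (1,1) — stop
  → r_6 = 1.7600
beam 7: φ=135°, α=330°
  cosα=0.8660 sinα=-0.5000 | (1,3) | tMaxX 0.5774 tMaxY 1.4000 | tΔX 1.1547 tΔY 2.0000
    t=0.5774 [x] (2,3)
    t=1.4000 [y] (2,2)
    t=1.7321 [x] (3,2) — stop
  → r_7 = 1.7321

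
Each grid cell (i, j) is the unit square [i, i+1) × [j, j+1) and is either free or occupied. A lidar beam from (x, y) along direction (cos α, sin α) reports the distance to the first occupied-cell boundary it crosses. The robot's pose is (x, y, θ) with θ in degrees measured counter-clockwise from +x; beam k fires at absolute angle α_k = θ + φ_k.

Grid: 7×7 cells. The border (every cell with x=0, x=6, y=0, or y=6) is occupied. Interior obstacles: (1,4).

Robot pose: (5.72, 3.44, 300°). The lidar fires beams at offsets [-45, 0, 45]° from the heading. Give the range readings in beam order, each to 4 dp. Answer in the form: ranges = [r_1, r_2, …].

ranges = [2.5261, 0.5600, 0.2899]

beam 1: φ=-45°, α=255°
  cosα=-0.2588 sinα=-0.9659 | (5,3) | tMaxX 2.7819 tMaxY 0.4555 | tΔX 3.8637 tΔY 1.0353
    t=0.4555 [y] (5,2)
    t=1.4908 [y] (5,1)
    t=2.5261 [y] (5,0) — stop
  → r_1 = 2.5261
beam 2: φ=0°, α=300°
  cosα=0.5000 sinα=-0.8660 | (5,3) | tMaxX 0.5600 tMaxY 0.5081 | tΔX 2.0000 tΔY 1.1547
    t=0.5081 [y] (5,2)
    t=0.5600 [x] (6,2) — stop
  → r_2 = 0.5600
beam 3: φ=45°, α=345°
  cosα=0.9659 sinα=-0.2588 | (5,3) | tMaxX 0.2899 tMaxY 1.7000 | tΔX 1.0353 tΔY 3.8637
    t=0.2899 [x] (6,3) — stop
  → r_3 = 0.2899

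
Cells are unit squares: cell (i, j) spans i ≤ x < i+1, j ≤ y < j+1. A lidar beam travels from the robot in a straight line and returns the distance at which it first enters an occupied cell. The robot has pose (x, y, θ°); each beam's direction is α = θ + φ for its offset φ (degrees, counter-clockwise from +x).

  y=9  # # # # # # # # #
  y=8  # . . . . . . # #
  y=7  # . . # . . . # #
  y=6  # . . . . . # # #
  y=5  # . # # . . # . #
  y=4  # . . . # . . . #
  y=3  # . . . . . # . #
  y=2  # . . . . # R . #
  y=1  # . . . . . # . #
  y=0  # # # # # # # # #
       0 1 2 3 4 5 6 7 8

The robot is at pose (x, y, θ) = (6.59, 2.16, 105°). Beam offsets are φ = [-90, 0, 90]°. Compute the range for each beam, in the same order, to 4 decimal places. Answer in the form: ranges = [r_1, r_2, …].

ranges = [1.4597, 0.8696, 0.6108]

beam 1: φ=-90°, α=15°
  direction (0.9659, 0.2588); cell (6,2); t to first gridline: x 0.4245, y 3.2455 (then +1.0353 / +3.8637)
    (7,2) via x @ 0.4245
    (8,2) via x @ 1.4597  # hit
  → r_1 = 1.4597
beam 2: φ=0°, α=105°
  direction (-0.2588, 0.9659); cell (6,2); t to first gridline: x 2.2796, y 0.8696 (then +3.8637 / +1.0353)
    (6,3) via y @ 0.8696  # hit
  → r_2 = 0.8696
beam 3: φ=90°, α=195°
  direction (-0.9659, -0.2588); cell (6,2); t to first gridline: x 0.6108, y 0.6182 (then +1.0353 / +3.8637)
    (5,2) via x @ 0.6108  # hit
  → r_3 = 0.6108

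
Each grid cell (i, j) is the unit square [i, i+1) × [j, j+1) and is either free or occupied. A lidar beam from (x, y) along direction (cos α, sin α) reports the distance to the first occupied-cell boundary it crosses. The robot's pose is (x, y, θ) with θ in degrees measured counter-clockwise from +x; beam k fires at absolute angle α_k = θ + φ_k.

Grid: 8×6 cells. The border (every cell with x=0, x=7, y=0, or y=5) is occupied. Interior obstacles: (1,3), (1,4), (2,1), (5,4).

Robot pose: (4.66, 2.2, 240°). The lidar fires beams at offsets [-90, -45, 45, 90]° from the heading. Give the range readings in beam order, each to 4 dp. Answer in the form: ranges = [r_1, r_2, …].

ranges = [3.0715, 1.7186, 1.2423, 2.4000]

beam 1: φ=-90°, α=150°
  dir = (cos 150°, sin 150°) = (-0.8660, 0.5000); from cell (4,2)
  next x-line at t=0.7621, next y-line at t=1.6000; Δt_x=1.1547, Δt_y=2.0000
    x: enter (3,2) at t=0.7621
    y: enter (3,3) at t=1.6000
    x: enter (2,3) at t=1.9168
    x: enter (1,3) at t=3.0715 ← occupied
  → r_1 = 3.0715
beam 2: φ=-45°, α=195°
  dir = (cos 195°, sin 195°) = (-0.9659, -0.2588); from cell (4,2)
  next x-line at t=0.6833, next y-line at t=0.7727; Δt_x=1.0353, Δt_y=3.8637
    x: enter (3,2) at t=0.6833
    y: enter (3,1) at t=0.7727
    x: enter (2,1) at t=1.7186 ← occupied
  → r_2 = 1.7186
beam 3: φ=45°, α=285°
  dir = (cos 285°, sin 285°) = (0.2588, -0.9659); from cell (4,2)
  next x-line at t=1.3137, next y-line at t=0.2071; Δt_x=3.8637, Δt_y=1.0353
    y: enter (4,1) at t=0.2071
    y: enter (4,0) at t=1.2423 ← occupied
  → r_3 = 1.2423
beam 4: φ=90°, α=330°
  dir = (cos 330°, sin 330°) = (0.8660, -0.5000); from cell (4,2)
  next x-line at t=0.3926, next y-line at t=0.4000; Δt_x=1.1547, Δt_y=2.0000
    x: enter (5,2) at t=0.3926
    y: enter (5,1) at t=0.4000
    x: enter (6,1) at t=1.5473
    y: enter (6,0) at t=2.4000 ← occupied
  → r_4 = 2.4000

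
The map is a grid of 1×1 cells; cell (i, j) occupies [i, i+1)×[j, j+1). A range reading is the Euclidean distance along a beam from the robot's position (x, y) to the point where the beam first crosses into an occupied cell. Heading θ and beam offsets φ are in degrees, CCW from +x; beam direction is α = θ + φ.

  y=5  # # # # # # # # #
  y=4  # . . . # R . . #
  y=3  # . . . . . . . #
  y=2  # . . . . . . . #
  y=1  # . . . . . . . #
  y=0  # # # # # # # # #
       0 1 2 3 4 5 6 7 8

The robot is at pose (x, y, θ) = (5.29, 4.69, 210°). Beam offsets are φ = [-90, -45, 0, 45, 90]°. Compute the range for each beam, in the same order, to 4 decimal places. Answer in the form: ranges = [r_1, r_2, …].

beam 1: φ=-90°, α=120°
  dir = (cos 120°, sin 120°) = (-0.5000, 0.8660); from cell (5,4)
  next x-line at t=0.5800, next y-line at t=0.3580; Δt_x=2.0000, Δt_y=1.1547
    y: enter (5,5) at t=0.3580 ← occupied
  → r_1 = 0.3580
beam 2: φ=-45°, α=165°
  dir = (cos 165°, sin 165°) = (-0.9659, 0.2588); from cell (5,4)
  next x-line at t=0.3002, next y-line at t=1.1977; Δt_x=1.0353, Δt_y=3.8637
    x: enter (4,4) at t=0.3002 ← occupied
  → r_2 = 0.3002
beam 3: φ=0°, α=210°
  dir = (cos 210°, sin 210°) = (-0.8660, -0.5000); from cell (5,4)
  next x-line at t=0.3349, next y-line at t=1.3800; Δt_x=1.1547, Δt_y=2.0000
    x: enter (4,4) at t=0.3349 ← occupied
  → r_3 = 0.3349
beam 4: φ=45°, α=255°
  dir = (cos 255°, sin 255°) = (-0.2588, -0.9659); from cell (5,4)
  next x-line at t=1.1205, next y-line at t=0.7143; Δt_x=3.8637, Δt_y=1.0353
    y: enter (5,3) at t=0.7143
    x: enter (4,3) at t=1.1205
    y: enter (4,2) at t=1.7496
    y: enter (4,1) at t=2.7849
    y: enter (4,0) at t=3.8202 ← occupied
  → r_4 = 3.8202
beam 5: φ=90°, α=300°
  dir = (cos 300°, sin 300°) = (0.5000, -0.8660); from cell (5,4)
  next x-line at t=1.4200, next y-line at t=0.7967; Δt_x=2.0000, Δt_y=1.1547
    y: enter (5,3) at t=0.7967
    x: enter (6,3) at t=1.4200
    y: enter (6,2) at t=1.9514
    y: enter (6,1) at t=3.1061
    x: enter (7,1) at t=3.4200
    y: enter (7,0) at t=4.2608 ← occupied
  → r_5 = 4.2608

ranges = [0.3580, 0.3002, 0.3349, 3.8202, 4.2608]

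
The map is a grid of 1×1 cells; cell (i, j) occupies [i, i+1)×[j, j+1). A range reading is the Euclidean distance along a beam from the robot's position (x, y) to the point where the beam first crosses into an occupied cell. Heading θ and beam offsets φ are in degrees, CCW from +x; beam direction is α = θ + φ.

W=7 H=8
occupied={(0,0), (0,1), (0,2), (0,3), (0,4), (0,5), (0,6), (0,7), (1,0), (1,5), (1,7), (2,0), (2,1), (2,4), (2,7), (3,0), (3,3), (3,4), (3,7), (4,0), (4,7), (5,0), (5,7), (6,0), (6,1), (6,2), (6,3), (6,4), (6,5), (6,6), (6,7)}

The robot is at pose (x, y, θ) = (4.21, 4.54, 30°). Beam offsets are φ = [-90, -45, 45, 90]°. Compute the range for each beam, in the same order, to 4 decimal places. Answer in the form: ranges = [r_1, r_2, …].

ranges = [3.5800, 1.8531, 2.5468, 0.4200]

beam 1: φ=-90°, α=300°
  direction (0.5000, -0.8660); cell (4,4); t to first gridline: x 1.5800, y 0.6235 (then +2.0000 / +1.1547)
    (4,3) via y @ 0.6235
    (5,3) via x @ 1.5800
    (5,2) via y @ 1.7782
    (5,1) via y @ 2.9329
    (6,1) via x @ 3.5800  # hit
  → r_1 = 3.5800
beam 2: φ=-45°, α=345°
  direction (0.9659, -0.2588); cell (4,4); t to first gridline: x 0.8179, y 2.0864 (then +1.0353 / +3.8637)
    (5,4) via x @ 0.8179
    (6,4) via x @ 1.8531  # hit
  → r_2 = 1.8531
beam 3: φ=45°, α=75°
  direction (0.2588, 0.9659); cell (4,4); t to first gridline: x 3.0523, y 0.4762 (then +3.8637 / +1.0353)
    (4,5) via y @ 0.4762
    (4,6) via y @ 1.5115
    (4,7) via y @ 2.5468  # hit
  → r_3 = 2.5468
beam 4: φ=90°, α=120°
  direction (-0.5000, 0.8660); cell (4,4); t to first gridline: x 0.4200, y 0.5312 (then +2.0000 / +1.1547)
    (3,4) via x @ 0.4200  # hit
  → r_4 = 0.4200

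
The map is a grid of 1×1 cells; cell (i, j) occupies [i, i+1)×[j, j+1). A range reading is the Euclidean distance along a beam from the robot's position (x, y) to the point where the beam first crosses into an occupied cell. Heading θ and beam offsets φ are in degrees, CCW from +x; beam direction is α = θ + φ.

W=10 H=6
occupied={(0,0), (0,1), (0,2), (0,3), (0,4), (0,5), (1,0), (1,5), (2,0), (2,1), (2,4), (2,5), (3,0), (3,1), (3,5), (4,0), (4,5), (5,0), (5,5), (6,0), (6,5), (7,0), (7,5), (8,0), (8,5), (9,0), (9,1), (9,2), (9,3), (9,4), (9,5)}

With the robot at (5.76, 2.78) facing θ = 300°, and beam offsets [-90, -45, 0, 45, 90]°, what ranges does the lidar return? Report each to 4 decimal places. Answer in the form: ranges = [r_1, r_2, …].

ranges = [2.0323, 1.8428, 2.0554, 3.3543, 3.7412]

beam 1: φ=-90°, α=210°
  d=(-0.8660,-0.5000)  start (5,2)  tX=0.8776 tY=1.5600  stride 1/|dx|=1.1547 1/|dy|=2.0000
    cross x-line → (4,2), t=0.8776
    cross y-line → (4,1), t=1.5600
    cross x-line → (3,1), t=2.0323 (wall)
  → r_1 = 2.0323
beam 2: φ=-45°, α=255°
  d=(-0.2588,-0.9659)  start (5,2)  tX=2.9364 tY=0.8075  stride 1/|dx|=3.8637 1/|dy|=1.0353
    cross y-line → (5,1), t=0.8075
    cross y-line → (5,0), t=1.8428 (wall)
  → r_2 = 1.8428
beam 3: φ=0°, α=300°
  d=(0.5000,-0.8660)  start (5,2)  tX=0.4800 tY=0.9007  stride 1/|dx|=2.0000 1/|dy|=1.1547
    cross x-line → (6,2), t=0.4800
    cross y-line → (6,1), t=0.9007
    cross y-line → (6,0), t=2.0554 (wall)
  → r_3 = 2.0554
beam 4: φ=45°, α=345°
  d=(0.9659,-0.2588)  start (5,2)  tX=0.2485 tY=3.0137  stride 1/|dx|=1.0353 1/|dy|=3.8637
    cross x-line → (6,2), t=0.2485
    cross x-line → (7,2), t=1.2837
    cross x-line → (8,2), t=2.3190
    cross y-line → (8,1), t=3.0137
    cross x-line → (9,1), t=3.3543 (wall)
  → r_4 = 3.3543
beam 5: φ=90°, α=30°
  d=(0.8660,0.5000)  start (5,2)  tX=0.2771 tY=0.4400  stride 1/|dx|=1.1547 1/|dy|=2.0000
    cross x-line → (6,2), t=0.2771
    cross y-line → (6,3), t=0.4400
    cross x-line → (7,3), t=1.4318
    cross y-line → (7,4), t=2.4400
    cross x-line → (8,4), t=2.5865
    cross x-line → (9,4), t=3.7412 (wall)
  → r_5 = 3.7412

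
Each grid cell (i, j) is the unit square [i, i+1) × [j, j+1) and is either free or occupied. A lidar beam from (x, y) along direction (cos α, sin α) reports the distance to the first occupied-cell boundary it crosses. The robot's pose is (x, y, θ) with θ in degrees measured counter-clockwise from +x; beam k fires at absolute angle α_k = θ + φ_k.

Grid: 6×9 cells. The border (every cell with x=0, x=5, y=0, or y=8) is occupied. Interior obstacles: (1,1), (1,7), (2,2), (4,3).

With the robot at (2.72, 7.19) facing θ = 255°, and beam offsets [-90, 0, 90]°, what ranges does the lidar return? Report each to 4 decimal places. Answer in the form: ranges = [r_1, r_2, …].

ranges = [0.7454, 5.3731, 2.3604]

beam 1: φ=-90°, α=165°
  d=(-0.9659,0.2588)  start (2,7)  tX=0.7454 tY=3.1296  stride 1/|dx|=1.0353 1/|dy|=3.8637
    cross x-line → (1,7), t=0.7454 (wall)
  → r_1 = 0.7454
beam 2: φ=0°, α=255°
  d=(-0.2588,-0.9659)  start (2,7)  tX=2.7819 tY=0.1967  stride 1/|dx|=3.8637 1/|dy|=1.0353
    cross y-line → (2,6), t=0.1967
    cross y-line → (2,5), t=1.2320
    cross y-line → (2,4), t=2.2673
    cross x-line → (1,4), t=2.7819
    cross y-line → (1,3), t=3.3025
    cross y-line → (1,2), t=4.3378
    cross y-line → (1,1), t=5.3731 (wall)
  → r_2 = 5.3731
beam 3: φ=90°, α=345°
  d=(0.9659,-0.2588)  start (2,7)  tX=0.2899 tY=0.7341  stride 1/|dx|=1.0353 1/|dy|=3.8637
    cross x-line → (3,7), t=0.2899
    cross y-line → (3,6), t=0.7341
    cross x-line → (4,6), t=1.3252
    cross x-line → (5,6), t=2.3604 (wall)
  → r_3 = 2.3604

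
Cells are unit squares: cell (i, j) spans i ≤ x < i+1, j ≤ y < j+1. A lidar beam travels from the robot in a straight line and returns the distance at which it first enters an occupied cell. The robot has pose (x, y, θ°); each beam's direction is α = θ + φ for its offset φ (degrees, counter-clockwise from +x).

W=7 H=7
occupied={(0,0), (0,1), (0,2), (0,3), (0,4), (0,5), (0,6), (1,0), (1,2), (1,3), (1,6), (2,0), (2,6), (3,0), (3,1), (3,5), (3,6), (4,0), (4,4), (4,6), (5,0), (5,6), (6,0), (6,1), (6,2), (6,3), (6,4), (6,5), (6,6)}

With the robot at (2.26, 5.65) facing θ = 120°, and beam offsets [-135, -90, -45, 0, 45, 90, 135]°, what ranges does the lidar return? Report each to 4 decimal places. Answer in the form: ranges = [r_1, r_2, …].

beam 1: φ=-135°, α=345°
  dir = (cos 345°, sin 345°) = (0.9659, -0.2588); from cell (2,5)
  next x-line at t=0.7661, next y-line at t=2.5114; Δt_x=1.0353, Δt_y=3.8637
    x: enter (3,5) at t=0.7661 ← occupied
  → r_1 = 0.7661
beam 2: φ=-90°, α=30°
  dir = (cos 30°, sin 30°) = (0.8660, 0.5000); from cell (2,5)
  next x-line at t=0.8545, next y-line at t=0.7000; Δt_x=1.1547, Δt_y=2.0000
    y: enter (2,6) at t=0.7000 ← occupied
  → r_2 = 0.7000
beam 3: φ=-45°, α=75°
  dir = (cos 75°, sin 75°) = (0.2588, 0.9659); from cell (2,5)
  next x-line at t=2.8591, next y-line at t=0.3623; Δt_x=3.8637, Δt_y=1.0353
    y: enter (2,6) at t=0.3623 ← occupied
  → r_3 = 0.3623
beam 4: φ=0°, α=120°
  dir = (cos 120°, sin 120°) = (-0.5000, 0.8660); from cell (2,5)
  next x-line at t=0.5200, next y-line at t=0.4041; Δt_x=2.0000, Δt_y=1.1547
    y: enter (2,6) at t=0.4041 ← occupied
  → r_4 = 0.4041
beam 5: φ=45°, α=165°
  dir = (cos 165°, sin 165°) = (-0.9659, 0.2588); from cell (2,5)
  next x-line at t=0.2692, next y-line at t=1.3523; Δt_x=1.0353, Δt_y=3.8637
    x: enter (1,5) at t=0.2692
    x: enter (0,5) at t=1.3044 ← occupied
  → r_5 = 1.3044
beam 6: φ=90°, α=210°
  dir = (cos 210°, sin 210°) = (-0.8660, -0.5000); from cell (2,5)
  next x-line at t=0.3002, next y-line at t=1.3000; Δt_x=1.1547, Δt_y=2.0000
    x: enter (1,5) at t=0.3002
    y: enter (1,4) at t=1.3000
    x: enter (0,4) at t=1.4549 ← occupied
  → r_6 = 1.4549
beam 7: φ=135°, α=255°
  dir = (cos 255°, sin 255°) = (-0.2588, -0.9659); from cell (2,5)
  next x-line at t=1.0046, next y-line at t=0.6729; Δt_x=3.8637, Δt_y=1.0353
    y: enter (2,4) at t=0.6729
    x: enter (1,4) at t=1.0046
    y: enter (1,3) at t=1.7082 ← occupied
  → r_7 = 1.7082

ranges = [0.7661, 0.7000, 0.3623, 0.4041, 1.3044, 1.4549, 1.7082]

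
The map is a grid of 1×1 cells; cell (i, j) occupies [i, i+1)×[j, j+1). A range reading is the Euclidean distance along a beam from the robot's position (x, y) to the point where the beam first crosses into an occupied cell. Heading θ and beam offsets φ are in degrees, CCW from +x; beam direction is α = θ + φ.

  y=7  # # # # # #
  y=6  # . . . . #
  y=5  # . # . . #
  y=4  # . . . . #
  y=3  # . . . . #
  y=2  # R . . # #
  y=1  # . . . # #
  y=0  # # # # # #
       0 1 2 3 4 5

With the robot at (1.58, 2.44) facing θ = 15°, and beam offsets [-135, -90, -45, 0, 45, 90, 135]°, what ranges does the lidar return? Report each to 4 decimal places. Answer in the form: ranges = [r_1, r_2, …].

beam 1: φ=-135°, α=240°
  direction (-0.5000, -0.8660); cell (1,2); t to first gridline: x 1.1600, y 0.5081 (then +2.0000 / +1.1547)
    (1,1) via y @ 0.5081
    (0,1) via x @ 1.1600  # hit
  → r_1 = 1.1600
beam 2: φ=-90°, α=285°
  direction (0.2588, -0.9659); cell (1,2); t to first gridline: x 1.6228, y 0.4555 (then +3.8637 / +1.0353)
    (1,1) via y @ 0.4555
    (1,0) via y @ 1.4908  # hit
  → r_2 = 1.4908
beam 3: φ=-45°, α=330°
  direction (0.8660, -0.5000); cell (1,2); t to first gridline: x 0.4850, y 0.8800 (then +1.1547 / +2.0000)
    (2,2) via x @ 0.4850
    (2,1) via y @ 0.8800
    (3,1) via x @ 1.6397
    (4,1) via x @ 2.7944  # hit
  → r_3 = 2.7944
beam 4: φ=0°, α=15°
  direction (0.9659, 0.2588); cell (1,2); t to first gridline: x 0.4348, y 2.1637 (then +1.0353 / +3.8637)
    (2,2) via x @ 0.4348
    (3,2) via x @ 1.4701
    (3,3) via y @ 2.1637
    (4,3) via x @ 2.5054
    (5,3) via x @ 3.5406  # hit
  → r_4 = 3.5406
beam 5: φ=45°, α=60°
  direction (0.5000, 0.8660); cell (1,2); t to first gridline: x 0.8400, y 0.6466 (then +2.0000 / +1.1547)
    (1,3) via y @ 0.6466
    (2,3) via x @ 0.8400
    (2,4) via y @ 1.8013
    (3,4) via x @ 2.8400
    (3,5) via y @ 2.9560
    (3,6) via y @ 4.1107
    (4,6) via x @ 4.8400
    (4,7) via y @ 5.2654  # hit
  → r_5 = 5.2654
beam 6: φ=90°, α=105°
  direction (-0.2588, 0.9659); cell (1,2); t to first gridline: x 2.2409, y 0.5798 (then +3.8637 / +1.0353)
    (1,3) via y @ 0.5798
    (1,4) via y @ 1.6150
    (0,4) via x @ 2.2409  # hit
  → r_6 = 2.2409
beam 7: φ=135°, α=150°
  direction (-0.8660, 0.5000); cell (1,2); t to first gridline: x 0.6697, y 1.1200 (then +1.1547 / +2.0000)
    (0,2) via x @ 0.6697  # hit
  → r_7 = 0.6697

ranges = [1.1600, 1.4908, 2.7944, 3.5406, 5.2654, 2.2409, 0.6697]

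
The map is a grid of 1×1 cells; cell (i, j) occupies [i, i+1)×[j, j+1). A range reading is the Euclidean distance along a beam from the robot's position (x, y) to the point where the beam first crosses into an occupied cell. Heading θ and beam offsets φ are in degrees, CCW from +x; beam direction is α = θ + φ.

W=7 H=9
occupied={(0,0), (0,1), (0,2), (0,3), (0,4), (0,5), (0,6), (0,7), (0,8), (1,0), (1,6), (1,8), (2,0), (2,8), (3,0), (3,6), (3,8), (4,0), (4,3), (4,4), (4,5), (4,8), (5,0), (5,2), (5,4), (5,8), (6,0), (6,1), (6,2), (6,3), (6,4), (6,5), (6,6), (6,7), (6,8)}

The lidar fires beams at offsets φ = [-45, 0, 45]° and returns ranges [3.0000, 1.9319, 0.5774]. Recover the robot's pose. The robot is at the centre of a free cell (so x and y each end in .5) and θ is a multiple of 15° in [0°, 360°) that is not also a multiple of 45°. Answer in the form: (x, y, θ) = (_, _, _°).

(x, y, θ) = (1.5, 3.5, 105°)

Candidates: 28 free-cell centres × 16 headings = 448 poses. Raycast each; keep the one whose scan matches to 4 dp.
  (4.5, 7.5, 195°): beam 1 = 1.0000 ≠ 3.0000 ✗
  (1.5, 7.5, 120°): beam 1 = 0.5176 ≠ 3.0000 ✗
  (1.5, 4.5, 60°): beam 1 = 2.5882 ≠ 3.0000 ✗
  (4.5, 6.5, 285°): beam 1 = 0.5774 ≠ 3.0000 ✗
  …
  (1.5, 3.5, 105°): r_1=3.0000, r_2=1.9319, r_3=0.5774 — all match ✓
No second candidate reproduces the full scan.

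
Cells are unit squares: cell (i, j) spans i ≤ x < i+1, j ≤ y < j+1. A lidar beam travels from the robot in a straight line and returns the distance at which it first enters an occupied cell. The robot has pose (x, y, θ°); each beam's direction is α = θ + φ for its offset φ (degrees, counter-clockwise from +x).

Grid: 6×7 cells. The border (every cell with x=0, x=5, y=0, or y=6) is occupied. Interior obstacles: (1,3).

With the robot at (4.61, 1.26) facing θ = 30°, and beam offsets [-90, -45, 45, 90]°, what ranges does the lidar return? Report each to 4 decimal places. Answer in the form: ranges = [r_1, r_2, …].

ranges = [0.3002, 0.4038, 1.5068, 5.4733]

beam 1: φ=-90°, α=300°
  dir = (cos 300°, sin 300°) = (0.5000, -0.8660); from cell (4,1)
  next x-line at t=0.7800, next y-line at t=0.3002; Δt_x=2.0000, Δt_y=1.1547
    y: enter (4,0) at t=0.3002 ← occupied
  → r_1 = 0.3002
beam 2: φ=-45°, α=345°
  dir = (cos 345°, sin 345°) = (0.9659, -0.2588); from cell (4,1)
  next x-line at t=0.4038, next y-line at t=1.0046; Δt_x=1.0353, Δt_y=3.8637
    x: enter (5,1) at t=0.4038 ← occupied
  → r_2 = 0.4038
beam 3: φ=45°, α=75°
  dir = (cos 75°, sin 75°) = (0.2588, 0.9659); from cell (4,1)
  next x-line at t=1.5068, next y-line at t=0.7661; Δt_x=3.8637, Δt_y=1.0353
    y: enter (4,2) at t=0.7661
    x: enter (5,2) at t=1.5068 ← occupied
  → r_3 = 1.5068
beam 4: φ=90°, α=120°
  dir = (cos 120°, sin 120°) = (-0.5000, 0.8660); from cell (4,1)
  next x-line at t=1.2200, next y-line at t=0.8545; Δt_x=2.0000, Δt_y=1.1547
    y: enter (4,2) at t=0.8545
    x: enter (3,2) at t=1.2200
    y: enter (3,3) at t=2.0092
    y: enter (3,4) at t=3.1639
    x: enter (2,4) at t=3.2200
    y: enter (2,5) at t=4.3186
    x: enter (1,5) at t=5.2200
    y: enter (1,6) at t=5.4733 ← occupied
  → r_4 = 5.4733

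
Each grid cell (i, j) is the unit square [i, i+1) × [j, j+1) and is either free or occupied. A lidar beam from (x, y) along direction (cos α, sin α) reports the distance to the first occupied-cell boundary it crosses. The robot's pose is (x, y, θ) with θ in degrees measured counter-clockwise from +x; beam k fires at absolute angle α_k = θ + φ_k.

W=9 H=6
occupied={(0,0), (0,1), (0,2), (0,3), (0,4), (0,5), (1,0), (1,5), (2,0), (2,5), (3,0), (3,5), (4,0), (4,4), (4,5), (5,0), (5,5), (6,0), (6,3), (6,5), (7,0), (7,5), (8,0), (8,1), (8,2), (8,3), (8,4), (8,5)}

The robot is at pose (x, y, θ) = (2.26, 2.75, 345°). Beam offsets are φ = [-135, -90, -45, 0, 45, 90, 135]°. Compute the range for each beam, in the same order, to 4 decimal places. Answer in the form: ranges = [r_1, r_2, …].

beam 1: φ=-135°, α=210°
  dir = (cos 210°, sin 210°) = (-0.8660, -0.5000); from cell (2,2)
  next x-line at t=0.3002, next y-line at t=1.5000; Δt_x=1.1547, Δt_y=2.0000
    x: enter (1,2) at t=0.3002
    x: enter (0,2) at t=1.4549 ← occupied
  → r_1 = 1.4549
beam 2: φ=-90°, α=255°
  dir = (cos 255°, sin 255°) = (-0.2588, -0.9659); from cell (2,2)
  next x-line at t=1.0046, next y-line at t=0.7765; Δt_x=3.8637, Δt_y=1.0353
    y: enter (2,1) at t=0.7765
    x: enter (1,1) at t=1.0046
    y: enter (1,0) at t=1.8117 ← occupied
  → r_2 = 1.8117
beam 3: φ=-45°, α=300°
  dir = (cos 300°, sin 300°) = (0.5000, -0.8660); from cell (2,2)
  next x-line at t=1.4800, next y-line at t=0.8660; Δt_x=2.0000, Δt_y=1.1547
    y: enter (2,1) at t=0.8660
    x: enter (3,1) at t=1.4800
    y: enter (3,0) at t=2.0207 ← occupied
  → r_3 = 2.0207
beam 4: φ=0°, α=345°
  dir = (cos 345°, sin 345°) = (0.9659, -0.2588); from cell (2,2)
  next x-line at t=0.7661, next y-line at t=2.8978; Δt_x=1.0353, Δt_y=3.8637
    x: enter (3,2) at t=0.7661
    x: enter (4,2) at t=1.8014
    x: enter (5,2) at t=2.8367
    y: enter (5,1) at t=2.8978
    x: enter (6,1) at t=3.8719
    x: enter (7,1) at t=4.9072
    x: enter (8,1) at t=5.9425 ← occupied
  → r_4 = 5.9425
beam 5: φ=45°, α=30°
  dir = (cos 30°, sin 30°) = (0.8660, 0.5000); from cell (2,2)
  next x-line at t=0.8545, next y-line at t=0.5000; Δt_x=1.1547, Δt_y=2.0000
    y: enter (2,3) at t=0.5000
    x: enter (3,3) at t=0.8545
    x: enter (4,3) at t=2.0092
    y: enter (4,4) at t=2.5000 ← occupied
  → r_5 = 2.5000
beam 6: φ=90°, α=75°
  dir = (cos 75°, sin 75°) = (0.2588, 0.9659); from cell (2,2)
  next x-line at t=2.8591, next y-line at t=0.2588; Δt_x=3.8637, Δt_y=1.0353
    y: enter (2,3) at t=0.2588
    y: enter (2,4) at t=1.2941
    y: enter (2,5) at t=2.3294 ← occupied
  → r_6 = 2.3294
beam 7: φ=135°, α=120°
  dir = (cos 120°, sin 120°) = (-0.5000, 0.8660); from cell (2,2)
  next x-line at t=0.5200, next y-line at t=0.2887; Δt_x=2.0000, Δt_y=1.1547
    y: enter (2,3) at t=0.2887
    x: enter (1,3) at t=0.5200
    y: enter (1,4) at t=1.4434
    x: enter (0,4) at t=2.5200 ← occupied
  → r_7 = 2.5200

ranges = [1.4549, 1.8117, 2.0207, 5.9425, 2.5000, 2.3294, 2.5200]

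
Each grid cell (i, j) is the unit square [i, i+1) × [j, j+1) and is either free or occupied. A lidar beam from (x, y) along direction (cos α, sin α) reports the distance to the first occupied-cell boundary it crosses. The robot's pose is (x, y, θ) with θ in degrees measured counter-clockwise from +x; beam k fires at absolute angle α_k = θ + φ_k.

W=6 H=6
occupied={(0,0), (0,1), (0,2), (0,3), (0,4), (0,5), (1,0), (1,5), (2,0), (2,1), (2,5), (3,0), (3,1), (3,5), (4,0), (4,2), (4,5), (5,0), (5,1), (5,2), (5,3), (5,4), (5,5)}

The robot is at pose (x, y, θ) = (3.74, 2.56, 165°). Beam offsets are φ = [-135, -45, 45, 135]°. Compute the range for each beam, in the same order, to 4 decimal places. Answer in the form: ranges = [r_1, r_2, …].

beam 1: φ=-135°, α=30°
  cosα=0.8660 sinα=0.5000 | (3,2) | tMaxX 0.3002 tMaxY 0.8800 | tΔX 1.1547 tΔY 2.0000
    t=0.3002 [x] (4,2) — stop
  → r_1 = 0.3002
beam 2: φ=-45°, α=120°
  cosα=-0.5000 sinα=0.8660 | (3,2) | tMaxX 1.4800 tMaxY 0.5081 | tΔX 2.0000 tΔY 1.1547
    t=0.5081 [y] (3,3)
    t=1.4800 [x] (2,3)
    t=1.6628 [y] (2,4)
    t=2.8175 [y] (2,5) — stop
  → r_2 = 2.8175
beam 3: φ=45°, α=210°
  cosα=-0.8660 sinα=-0.5000 | (3,2) | tMaxX 0.8545 tMaxY 1.1200 | tΔX 1.1547 tΔY 2.0000
    t=0.8545 [x] (2,2)
    t=1.1200 [y] (2,1) — stop
  → r_3 = 1.1200
beam 4: φ=135°, α=300°
  cosα=0.5000 sinα=-0.8660 | (3,2) | tMaxX 0.5200 tMaxY 0.6466 | tΔX 2.0000 tΔY 1.1547
    t=0.5200 [x] (4,2) — stop
  → r_4 = 0.5200

ranges = [0.3002, 2.8175, 1.1200, 0.5200]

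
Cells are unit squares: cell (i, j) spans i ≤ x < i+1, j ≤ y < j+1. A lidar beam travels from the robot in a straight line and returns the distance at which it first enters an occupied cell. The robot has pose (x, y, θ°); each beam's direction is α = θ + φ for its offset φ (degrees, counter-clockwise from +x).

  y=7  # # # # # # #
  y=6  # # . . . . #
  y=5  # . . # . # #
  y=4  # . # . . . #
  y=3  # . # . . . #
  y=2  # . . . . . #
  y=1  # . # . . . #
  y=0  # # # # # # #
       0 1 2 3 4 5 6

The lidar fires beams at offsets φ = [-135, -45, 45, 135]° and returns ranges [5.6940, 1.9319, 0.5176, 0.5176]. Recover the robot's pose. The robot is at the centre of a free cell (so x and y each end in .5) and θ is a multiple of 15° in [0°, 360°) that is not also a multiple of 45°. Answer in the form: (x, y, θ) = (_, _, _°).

(x, y, θ) = (5.5, 1.5, 240°)

The pose lattice has 24·16 = 384 candidates. Test each by forward raycasting.
  (5.5, 3.5, 240°): beam 1 = 1.5529 ≠ 5.6940 ✗
  (4.5, 4.5, 210°): beam 1 = 2.5882 ≠ 5.6940 ✗
  (5.5, 1.5, 30°): beam 1 = 0.5176 ≠ 5.6940 ✗
  (3.5, 3.5, 60°): beam 1 = 2.5882 ≠ 5.6940 ✗
  …
  (5.5, 1.5, 240°): r_1=5.6940, r_2=1.9319, r_3=0.5176, r_4=0.5176 — all match ✓
No second candidate reproduces the full scan.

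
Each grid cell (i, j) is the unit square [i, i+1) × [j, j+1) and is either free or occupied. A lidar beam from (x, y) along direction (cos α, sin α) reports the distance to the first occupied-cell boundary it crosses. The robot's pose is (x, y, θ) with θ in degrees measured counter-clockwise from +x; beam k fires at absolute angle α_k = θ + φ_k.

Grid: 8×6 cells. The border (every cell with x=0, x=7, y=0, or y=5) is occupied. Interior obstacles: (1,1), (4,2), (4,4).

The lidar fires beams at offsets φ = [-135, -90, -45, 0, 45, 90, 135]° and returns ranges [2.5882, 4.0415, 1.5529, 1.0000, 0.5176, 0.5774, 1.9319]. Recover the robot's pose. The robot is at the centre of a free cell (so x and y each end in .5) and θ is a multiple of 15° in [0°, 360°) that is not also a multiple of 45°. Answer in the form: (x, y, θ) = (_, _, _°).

The pose lattice has 21·16 = 336 candidates. Test each by forward raycasting.
  (2.5, 4.5, 300°): beam 1 = 1.5529 ≠ 2.5882 ✗
  (6.5, 1.5, 240°): beam 1 = 3.6235 ≠ 2.5882 ✗
  (4.5, 1.5, 30°): beam 1 = 0.5176 ≠ 2.5882 ✗
  (4.5, 3.5, 330°): beam 1 = 3.6235 ≠ 2.5882 ✗
  …
  (3.5, 1.5, 210°): r_1=2.5882, r_2=4.0415, r_3=1.5529, r_4=1.0000, r_5=0.5176, r_6=0.5774, r_7=1.9319 — all match ✓
No second candidate reproduces the full scan.

(x, y, θ) = (3.5, 1.5, 210°)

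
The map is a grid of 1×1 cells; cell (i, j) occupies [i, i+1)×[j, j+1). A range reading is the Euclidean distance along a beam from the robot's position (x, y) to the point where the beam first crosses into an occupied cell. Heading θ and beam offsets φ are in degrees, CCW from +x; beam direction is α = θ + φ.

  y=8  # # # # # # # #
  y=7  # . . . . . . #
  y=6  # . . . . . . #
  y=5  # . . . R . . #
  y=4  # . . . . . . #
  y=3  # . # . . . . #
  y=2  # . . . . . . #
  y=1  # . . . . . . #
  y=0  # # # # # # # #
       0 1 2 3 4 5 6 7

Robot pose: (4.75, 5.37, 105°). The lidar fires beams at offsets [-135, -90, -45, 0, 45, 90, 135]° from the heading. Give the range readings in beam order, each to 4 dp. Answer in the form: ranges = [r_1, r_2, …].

ranges = [2.5981, 2.3294, 3.0369, 2.7228, 4.3301, 3.8823, 5.0460]

beam 1: φ=-135°, α=330°
  dir = (cos 330°, sin 330°) = (0.8660, -0.5000); from cell (4,5)
  next x-line at t=0.2887, next y-line at t=0.7400; Δt_x=1.1547, Δt_y=2.0000
    x: enter (5,5) at t=0.2887
    y: enter (5,4) at t=0.7400
    x: enter (6,4) at t=1.4434
    x: enter (7,4) at t=2.5981 ← occupied
  → r_1 = 2.5981
beam 2: φ=-90°, α=15°
  dir = (cos 15°, sin 15°) = (0.9659, 0.2588); from cell (4,5)
  next x-line at t=0.2588, next y-line at t=2.4341; Δt_x=1.0353, Δt_y=3.8637
    x: enter (5,5) at t=0.2588
    x: enter (6,5) at t=1.2941
    x: enter (7,5) at t=2.3294 ← occupied
  → r_2 = 2.3294
beam 3: φ=-45°, α=60°
  dir = (cos 60°, sin 60°) = (0.5000, 0.8660); from cell (4,5)
  next x-line at t=0.5000, next y-line at t=0.7275; Δt_x=2.0000, Δt_y=1.1547
    x: enter (5,5) at t=0.5000
    y: enter (5,6) at t=0.7275
    y: enter (5,7) at t=1.8822
    x: enter (6,7) at t=2.5000
    y: enter (6,8) at t=3.0369 ← occupied
  → r_3 = 3.0369
beam 4: φ=0°, α=105°
  dir = (cos 105°, sin 105°) = (-0.2588, 0.9659); from cell (4,5)
  next x-line at t=2.8978, next y-line at t=0.6522; Δt_x=3.8637, Δt_y=1.0353
    y: enter (4,6) at t=0.6522
    y: enter (4,7) at t=1.6875
    y: enter (4,8) at t=2.7228 ← occupied
  → r_4 = 2.7228
beam 5: φ=45°, α=150°
  dir = (cos 150°, sin 150°) = (-0.8660, 0.5000); from cell (4,5)
  next x-line at t=0.8660, next y-line at t=1.2600; Δt_x=1.1547, Δt_y=2.0000
    x: enter (3,5) at t=0.8660
    y: enter (3,6) at t=1.2600
    x: enter (2,6) at t=2.0207
    x: enter (1,6) at t=3.1754
    y: enter (1,7) at t=3.2600
    x: enter (0,7) at t=4.3301 ← occupied
  → r_5 = 4.3301
beam 6: φ=90°, α=195°
  dir = (cos 195°, sin 195°) = (-0.9659, -0.2588); from cell (4,5)
  next x-line at t=0.7765, next y-line at t=1.4296; Δt_x=1.0353, Δt_y=3.8637
    x: enter (3,5) at t=0.7765
    y: enter (3,4) at t=1.4296
    x: enter (2,4) at t=1.8117
    x: enter (1,4) at t=2.8470
    x: enter (0,4) at t=3.8823 ← occupied
  → r_6 = 3.8823
beam 7: φ=135°, α=240°
  dir = (cos 240°, sin 240°) = (-0.5000, -0.8660); from cell (4,5)
  next x-line at t=1.5000, next y-line at t=0.4272; Δt_x=2.0000, Δt_y=1.1547
    y: enter (4,4) at t=0.4272
    x: enter (3,4) at t=1.5000
    y: enter (3,3) at t=1.5819
    y: enter (3,2) at t=2.7366
    x: enter (2,2) at t=3.5000
    y: enter (2,1) at t=3.8913
    y: enter (2,0) at t=5.0460 ← occupied
  → r_7 = 5.0460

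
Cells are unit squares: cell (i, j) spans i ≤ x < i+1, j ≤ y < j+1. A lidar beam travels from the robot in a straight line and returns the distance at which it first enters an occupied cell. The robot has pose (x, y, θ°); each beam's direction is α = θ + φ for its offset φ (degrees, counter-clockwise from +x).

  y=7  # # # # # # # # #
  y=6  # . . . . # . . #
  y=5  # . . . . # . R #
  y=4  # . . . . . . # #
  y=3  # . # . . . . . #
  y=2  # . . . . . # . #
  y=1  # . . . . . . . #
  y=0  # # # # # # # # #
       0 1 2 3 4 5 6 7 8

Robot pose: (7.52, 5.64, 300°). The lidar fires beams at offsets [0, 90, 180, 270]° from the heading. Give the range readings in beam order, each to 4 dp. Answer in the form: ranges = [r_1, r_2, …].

ranges = [0.7390, 0.5543, 1.5704, 5.2192]

beam 1: φ=0°, α=300°
  direction (0.5000, -0.8660); cell (7,5); t to first gridline: x 0.9600, y 0.7390 (then +2.0000 / +1.1547)
    (7,4) via y @ 0.7390  # hit
  → r_1 = 0.7390
beam 2: φ=90°, α=30°
  direction (0.8660, 0.5000); cell (7,5); t to first gridline: x 0.5543, y 0.7200 (then +1.1547 / +2.0000)
    (8,5) via x @ 0.5543  # hit
  → r_2 = 0.5543
beam 3: φ=180°, α=120°
  direction (-0.5000, 0.8660); cell (7,5); t to first gridline: x 1.0400, y 0.4157 (then +2.0000 / +1.1547)
    (7,6) via y @ 0.4157
    (6,6) via x @ 1.0400
    (6,7) via y @ 1.5704  # hit
  → r_3 = 1.5704
beam 4: φ=270°, α=210°
  direction (-0.8660, -0.5000); cell (7,5); t to first gridline: x 0.6004, y 1.2800 (then +1.1547 / +2.0000)
    (6,5) via x @ 0.6004
    (6,4) via y @ 1.2800
    (5,4) via x @ 1.7551
    (4,4) via x @ 2.9098
    (4,3) via y @ 3.2800
    (3,3) via x @ 4.0645
    (2,3) via x @ 5.2192  # hit
  → r_4 = 5.2192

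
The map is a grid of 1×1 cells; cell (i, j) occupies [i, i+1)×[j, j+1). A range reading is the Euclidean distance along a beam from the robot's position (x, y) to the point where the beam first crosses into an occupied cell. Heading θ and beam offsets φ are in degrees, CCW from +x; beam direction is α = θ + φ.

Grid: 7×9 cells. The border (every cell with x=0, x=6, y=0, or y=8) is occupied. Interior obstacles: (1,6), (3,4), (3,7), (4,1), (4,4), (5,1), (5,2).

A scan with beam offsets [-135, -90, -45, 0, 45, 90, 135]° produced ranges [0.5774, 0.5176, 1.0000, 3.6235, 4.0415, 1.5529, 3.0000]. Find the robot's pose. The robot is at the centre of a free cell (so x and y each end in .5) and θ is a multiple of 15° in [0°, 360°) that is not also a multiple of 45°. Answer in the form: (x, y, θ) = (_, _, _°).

Enumerate (i+0.5, j+0.5, θ) over the 28 free cells and 16 admissible headings. For each, cast all 7 beams and compare to the given ranges.
  (3.5, 6.5, 165°): beam 1 = 2.8868 ≠ 0.5774 ✗
  (4.5, 6.5, 345°): beam 1 = 4.0415 ≠ 0.5774 ✗
  (1.5, 2.5, 105°): beam 1 = 2.8868 ≠ 0.5774 ✗
  …
  (1.5, 4.5, 285°): r_1=0.5774, r_2=0.5176, r_3=1.0000, r_4=3.6235, r_5=4.0415, r_6=1.5529, r_7=3.0000 — all match ✓
No second candidate reproduces the full scan.

(x, y, θ) = (1.5, 4.5, 285°)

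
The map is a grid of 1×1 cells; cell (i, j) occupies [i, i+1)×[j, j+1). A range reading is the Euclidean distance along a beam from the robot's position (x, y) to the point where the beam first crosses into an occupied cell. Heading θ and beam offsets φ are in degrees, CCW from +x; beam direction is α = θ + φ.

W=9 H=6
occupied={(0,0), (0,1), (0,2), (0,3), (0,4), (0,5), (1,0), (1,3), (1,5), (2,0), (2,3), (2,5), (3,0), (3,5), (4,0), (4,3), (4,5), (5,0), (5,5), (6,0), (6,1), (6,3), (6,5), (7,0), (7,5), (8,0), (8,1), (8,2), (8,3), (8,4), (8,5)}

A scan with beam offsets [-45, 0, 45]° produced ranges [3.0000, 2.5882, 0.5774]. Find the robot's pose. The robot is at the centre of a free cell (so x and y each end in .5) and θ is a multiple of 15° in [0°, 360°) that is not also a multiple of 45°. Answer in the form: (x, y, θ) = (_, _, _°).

(x, y, θ) = (1.5, 2.5, 15°)

The pose lattice has 23·16 = 368 candidates. Test each by forward raycasting.
  (3.5, 3.5, 150°): beam 1 = 1.5529 ≠ 3.0000 ✗
  (7.5, 4.5, 285°): beam 1 = 1.0000 ≠ 3.0000 ✗
  (4.5, 4.5, 345°): beam 1 = 0.5774 ≠ 3.0000 ✗
  …
  (1.5, 2.5, 15°): r_1=3.0000, r_2=2.5882, r_3=0.5774 — all match ✓
Only this pose fits every beam.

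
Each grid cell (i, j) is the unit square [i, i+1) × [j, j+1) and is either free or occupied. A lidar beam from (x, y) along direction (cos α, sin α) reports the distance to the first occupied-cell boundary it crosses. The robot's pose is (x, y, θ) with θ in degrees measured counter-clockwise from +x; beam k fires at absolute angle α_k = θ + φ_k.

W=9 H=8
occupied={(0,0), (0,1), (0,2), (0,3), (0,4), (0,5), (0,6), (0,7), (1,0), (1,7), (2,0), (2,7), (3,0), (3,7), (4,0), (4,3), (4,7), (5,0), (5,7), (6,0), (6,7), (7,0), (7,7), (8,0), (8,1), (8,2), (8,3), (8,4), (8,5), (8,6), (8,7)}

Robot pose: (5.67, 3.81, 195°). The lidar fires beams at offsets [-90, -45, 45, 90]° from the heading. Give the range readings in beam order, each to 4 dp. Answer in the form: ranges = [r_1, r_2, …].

beam 1: φ=-90°, α=105°
  dir = (cos 105°, sin 105°) = (-0.2588, 0.9659); from cell (5,3)
  next x-line at t=2.5887, next y-line at t=0.1967; Δt_x=3.8637, Δt_y=1.0353
    y: enter (5,4) at t=0.1967
    y: enter (5,5) at t=1.2320
    y: enter (5,6) at t=2.2673
    x: enter (4,6) at t=2.5887
    y: enter (4,7) at t=3.3025 ← occupied
  → r_1 = 3.3025
beam 2: φ=-45°, α=150°
  dir = (cos 150°, sin 150°) = (-0.8660, 0.5000); from cell (5,3)
  next x-line at t=0.7736, next y-line at t=0.3800; Δt_x=1.1547, Δt_y=2.0000
    y: enter (5,4) at t=0.3800
    x: enter (4,4) at t=0.7736
    x: enter (3,4) at t=1.9283
    y: enter (3,5) at t=2.3800
    x: enter (2,5) at t=3.0831
    x: enter (1,5) at t=4.2378
    y: enter (1,6) at t=4.3800
    x: enter (0,6) at t=5.3925 ← occupied
  → r_2 = 5.3925
beam 3: φ=45°, α=240°
  dir = (cos 240°, sin 240°) = (-0.5000, -0.8660); from cell (5,3)
  next x-line at t=1.3400, next y-line at t=0.9353; Δt_x=2.0000, Δt_y=1.1547
    y: enter (5,2) at t=0.9353
    x: enter (4,2) at t=1.3400
    y: enter (4,1) at t=2.0900
    y: enter (4,0) at t=3.2447 ← occupied
  → r_3 = 3.2447
beam 4: φ=90°, α=285°
  dir = (cos 285°, sin 285°) = (0.2588, -0.9659); from cell (5,3)
  next x-line at t=1.2750, next y-line at t=0.8386; Δt_x=3.8637, Δt_y=1.0353
    y: enter (5,2) at t=0.8386
    x: enter (6,2) at t=1.2750
    y: enter (6,1) at t=1.8738
    y: enter (6,0) at t=2.9091 ← occupied
  → r_4 = 2.9091

ranges = [3.3025, 5.3925, 3.2447, 2.9091]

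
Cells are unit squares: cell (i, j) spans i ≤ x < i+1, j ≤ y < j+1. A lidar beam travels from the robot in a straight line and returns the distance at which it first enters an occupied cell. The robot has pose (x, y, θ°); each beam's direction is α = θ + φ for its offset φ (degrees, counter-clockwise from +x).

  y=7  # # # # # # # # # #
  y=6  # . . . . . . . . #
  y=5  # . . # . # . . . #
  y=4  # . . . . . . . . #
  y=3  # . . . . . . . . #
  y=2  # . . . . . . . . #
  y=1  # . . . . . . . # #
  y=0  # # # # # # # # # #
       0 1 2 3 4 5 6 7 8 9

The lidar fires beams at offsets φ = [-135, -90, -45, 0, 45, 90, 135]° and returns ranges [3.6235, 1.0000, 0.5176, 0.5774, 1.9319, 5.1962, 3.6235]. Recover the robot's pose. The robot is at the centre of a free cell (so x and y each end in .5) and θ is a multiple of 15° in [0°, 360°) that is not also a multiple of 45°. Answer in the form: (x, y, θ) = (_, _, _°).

Candidates: 45 free-cell centres × 16 headings = 720 poses. Raycast each; keep the one whose scan matches to 4 dp.
  (5.5, 3.5, 30°): beam 1 = 2.5882 ≠ 3.6235 ✗
  (7.5, 2.5, 120°): beam 1 = 1.5529 ≠ 3.6235 ✗
  (6.5, 5.5, 30°): beam 1 = 4.6587 ≠ 3.6235 ✗
  (5.5, 1.5, 330°): beam 1 = 1.9319 ≠ 3.6235 ✗
  …
  (4.5, 1.5, 300°): r_1=3.6235, r_2=1.0000, r_3=0.5176, r_4=0.5774, r_5=1.9319, r_6=5.1962, r_7=3.6235 — all match ✓
No second candidate reproduces the full scan.

(x, y, θ) = (4.5, 1.5, 300°)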